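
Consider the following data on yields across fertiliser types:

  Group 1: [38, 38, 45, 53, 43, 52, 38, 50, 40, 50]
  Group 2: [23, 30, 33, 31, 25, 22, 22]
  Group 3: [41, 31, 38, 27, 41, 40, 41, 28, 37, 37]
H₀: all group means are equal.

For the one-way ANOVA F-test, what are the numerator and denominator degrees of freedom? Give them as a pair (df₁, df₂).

k = 3 groups, N = 27 total
df = (k−1, N−k) = (3−1, 27−3) = (2, 24)

degrees of freedom = [2, 24]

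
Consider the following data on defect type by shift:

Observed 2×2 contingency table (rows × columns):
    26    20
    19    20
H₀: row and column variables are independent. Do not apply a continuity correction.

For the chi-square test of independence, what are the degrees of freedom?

df = (r−1)(c−1) = (2−1)·(2−1) = 1

degrees of freedom = 1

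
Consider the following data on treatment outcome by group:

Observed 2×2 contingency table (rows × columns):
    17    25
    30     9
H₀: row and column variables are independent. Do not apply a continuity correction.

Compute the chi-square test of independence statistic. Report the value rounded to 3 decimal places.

Row totals [42, 39], col totals [47, 34], n=81
χ² = (17−24.37)²/24.37 + (25−17.63)²/17.63 + (30−22.63)²/22.63 + (9−16.37)²/16.37 = 11.0292
df = 1

test statistic = 11.029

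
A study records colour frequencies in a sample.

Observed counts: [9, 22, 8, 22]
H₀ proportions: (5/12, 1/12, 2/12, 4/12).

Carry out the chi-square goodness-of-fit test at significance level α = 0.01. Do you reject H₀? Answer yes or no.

n = 61; E_i = n·p_i = [25.42, 5.08, 10.17, 20.33]
χ² = (9−25.42)²/25.42 + (22−5.08)²/5.08 + (8−10.17)²/10.17 + (22−20.33)²/20.33 = 67.4984
df = 3
p-value (upper-tail) = 0.00000
At α=0.01: p < α → reject H₀

reject H₀: yes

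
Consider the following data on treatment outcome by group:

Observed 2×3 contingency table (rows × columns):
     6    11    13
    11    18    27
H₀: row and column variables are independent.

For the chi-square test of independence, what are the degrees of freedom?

df = (r−1)(c−1) = (2−1)·(3−1) = 2

degrees of freedom = 2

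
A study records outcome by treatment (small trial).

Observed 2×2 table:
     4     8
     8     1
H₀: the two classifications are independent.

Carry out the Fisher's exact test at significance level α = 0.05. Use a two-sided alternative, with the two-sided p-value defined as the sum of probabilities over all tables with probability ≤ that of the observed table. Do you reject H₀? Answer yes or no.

Margins: r₁=12, r₂=9, c₁=12, c₂=9, n=21
p_obs = C(12,4)·C(9,8)/C(21,12); sum pmf over tables with pmf ≤ p_obs
p-value (two-sided) = 0.02436
At α=0.05: p < α → reject H₀

reject H₀: yes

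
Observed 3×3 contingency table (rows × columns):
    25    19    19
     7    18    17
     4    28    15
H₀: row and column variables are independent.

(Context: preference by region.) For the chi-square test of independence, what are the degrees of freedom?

df = (r−1)(c−1) = (3−1)·(3−1) = 4

degrees of freedom = 4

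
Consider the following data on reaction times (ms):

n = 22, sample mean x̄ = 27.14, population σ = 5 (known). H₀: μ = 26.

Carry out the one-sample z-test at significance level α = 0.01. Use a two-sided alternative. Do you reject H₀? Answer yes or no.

reject H₀: no

SE = σ/√n = 5/√22 = 1.0660
z = (x̄−μ₀)/SE = (27.14−26)/1.0660 = 1.0694
p-value (two-sided) = 0.28488
At α=0.01: p ≥ α → fail to reject H₀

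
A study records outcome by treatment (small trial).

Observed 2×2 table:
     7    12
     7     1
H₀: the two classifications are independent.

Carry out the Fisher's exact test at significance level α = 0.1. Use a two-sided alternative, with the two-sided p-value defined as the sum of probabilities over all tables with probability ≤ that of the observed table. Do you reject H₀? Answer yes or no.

Margins: r₁=19, r₂=8, c₁=14, c₂=13, n=27
p_obs = C(19,7)·C(8,7)/C(27,14); sum pmf over tables with pmf ≤ p_obs
p-value (two-sided) = 0.03285
At α=0.1: p < α → reject H₀

reject H₀: yes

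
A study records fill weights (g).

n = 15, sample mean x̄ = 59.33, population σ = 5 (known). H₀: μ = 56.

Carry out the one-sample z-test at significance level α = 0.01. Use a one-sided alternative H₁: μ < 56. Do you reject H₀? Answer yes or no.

SE = σ/√n = 5/√15 = 1.2910
z = (x̄−μ₀)/SE = (59.33−56)/1.2910 = 2.5794
p-value (one-sided, H₁ less) = 0.99505
At α=0.01: p ≥ α → fail to reject H₀

reject H₀: no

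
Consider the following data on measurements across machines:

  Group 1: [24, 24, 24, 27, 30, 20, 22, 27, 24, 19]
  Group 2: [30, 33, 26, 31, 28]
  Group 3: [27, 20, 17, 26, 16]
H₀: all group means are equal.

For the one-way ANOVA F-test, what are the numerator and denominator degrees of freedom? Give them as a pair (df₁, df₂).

k = 3 groups, N = 20 total
df = (k−1, N−k) = (3−1, 20−3) = (2, 17)

degrees of freedom = [2, 17]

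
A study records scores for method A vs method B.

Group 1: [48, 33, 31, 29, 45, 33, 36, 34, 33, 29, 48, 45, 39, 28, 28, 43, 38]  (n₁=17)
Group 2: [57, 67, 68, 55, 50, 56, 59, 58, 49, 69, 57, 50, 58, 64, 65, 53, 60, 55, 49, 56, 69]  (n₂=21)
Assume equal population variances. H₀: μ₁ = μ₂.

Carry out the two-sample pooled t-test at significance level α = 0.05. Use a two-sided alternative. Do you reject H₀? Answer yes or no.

reject H₀: yes

x̄₁=36.471, s₁=7.028, n₁=17
x̄₂=58.286, s₂=6.536, n₂=21
s_p² = [16·7.028² + 20·6.536²]/36 = 45.6811
SE = √(s_p²·(1/17+1/21)) = 2.2051
t = (36.471−58.286)/2.2051 = -9.8931
df = 36
p-value (two-sided) = 0.00000
At α=0.05: p < α → reject H₀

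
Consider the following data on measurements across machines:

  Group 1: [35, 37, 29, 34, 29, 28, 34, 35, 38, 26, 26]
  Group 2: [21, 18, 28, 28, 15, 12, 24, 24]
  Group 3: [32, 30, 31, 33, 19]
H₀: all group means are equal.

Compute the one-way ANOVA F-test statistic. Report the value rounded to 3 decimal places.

test statistic = 9.973

Group means [31.91, 21.25, 29.00], grand mean 27.750
SSB = Σnᵢ(x̄ᵢ−x̄)² = 536.091; SSW = ΣΣ(x−x̄ᵢ)² = 564.409
MSB = 536.091/2 = 268.0455; MSW = 564.409/21 = 26.8766
F = MSB/MSW = 9.9732
df = (2, 21)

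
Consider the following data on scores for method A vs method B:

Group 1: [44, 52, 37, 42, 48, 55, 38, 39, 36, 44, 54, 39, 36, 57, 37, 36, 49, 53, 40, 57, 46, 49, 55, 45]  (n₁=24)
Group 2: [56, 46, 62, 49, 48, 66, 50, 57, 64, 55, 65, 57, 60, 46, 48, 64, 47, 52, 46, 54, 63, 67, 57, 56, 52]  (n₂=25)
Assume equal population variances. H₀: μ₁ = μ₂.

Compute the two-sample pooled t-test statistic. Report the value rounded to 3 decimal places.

x̄₁=45.333, s₁=7.370, n₁=24
x̄₂=55.480, s₂=6.947, n₂=25
s_p² = [23·7.370² + 24·6.947²]/47 = 51.2250
SE = √(s_p²·(1/24+1/25)) = 2.0453
t = (45.333−55.480)/2.0453 = -4.9609
df = 47

test statistic = -4.961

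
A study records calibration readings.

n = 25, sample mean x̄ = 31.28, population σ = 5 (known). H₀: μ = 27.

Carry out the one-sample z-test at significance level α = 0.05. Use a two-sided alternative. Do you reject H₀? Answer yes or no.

reject H₀: yes

SE = σ/√n = 5/√25 = 1.0000
z = (x̄−μ₀)/SE = (31.28−27)/1.0000 = 4.2800
p-value (two-sided) = 0.00002
At α=0.05: p < α → reject H₀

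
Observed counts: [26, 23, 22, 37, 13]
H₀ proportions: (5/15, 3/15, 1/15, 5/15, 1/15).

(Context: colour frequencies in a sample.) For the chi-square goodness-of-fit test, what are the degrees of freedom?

degrees of freedom = 4

df = k − 1 = 5 − 1 = 4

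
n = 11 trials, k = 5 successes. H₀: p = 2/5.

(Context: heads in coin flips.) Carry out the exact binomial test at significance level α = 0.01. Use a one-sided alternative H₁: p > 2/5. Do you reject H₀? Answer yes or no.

Exact binomial: n=11, k=5, p₀=2/5=0.4000
P(X≥5) from Σ C(n,i)·p₀^i·(1−p₀)^(n−i)
p-value (one-sided, H₁ greater) = 0.46723
At α=0.01: p ≥ α → fail to reject H₀

reject H₀: no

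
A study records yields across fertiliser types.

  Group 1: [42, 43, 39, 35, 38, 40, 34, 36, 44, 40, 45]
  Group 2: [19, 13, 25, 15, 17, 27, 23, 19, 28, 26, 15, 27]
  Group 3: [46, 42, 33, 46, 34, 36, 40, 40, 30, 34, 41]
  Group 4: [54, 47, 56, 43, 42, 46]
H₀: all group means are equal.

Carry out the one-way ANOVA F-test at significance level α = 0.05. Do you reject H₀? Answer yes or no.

Group means [39.64, 21.17, 38.36, 48.00], grand mean 35.000
SSB = Σnᵢ(x̄ᵢ−x̄)² = 3671.242; SSW = ΣΣ(x−x̄ᵢ)² = 910.758
MSB = 3671.242/3 = 1223.7475; MSW = 910.758/36 = 25.2988
F = MSB/MSW = 48.3717
df = (3, 36)
p-value (upper-tail) = 0.00000
At α=0.05: p < α → reject H₀

reject H₀: yes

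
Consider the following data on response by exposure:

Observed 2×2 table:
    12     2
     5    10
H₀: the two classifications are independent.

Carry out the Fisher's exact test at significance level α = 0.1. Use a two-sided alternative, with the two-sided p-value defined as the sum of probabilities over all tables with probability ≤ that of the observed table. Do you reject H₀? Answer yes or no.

Margins: r₁=14, r₂=15, c₁=17, c₂=12, n=29
p_obs = C(14,12)·C(15,5)/C(29,17); sum pmf over tables with pmf ≤ p_obs
p-value (two-sided) = 0.00778
At α=0.1: p < α → reject H₀

reject H₀: yes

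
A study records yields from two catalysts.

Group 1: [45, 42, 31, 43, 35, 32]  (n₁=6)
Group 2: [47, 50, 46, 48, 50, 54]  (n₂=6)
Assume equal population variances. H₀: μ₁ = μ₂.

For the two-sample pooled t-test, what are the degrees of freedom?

df = n₁ + n₂ − 2 = 6 + 6 − 2 = 10

degrees of freedom = 10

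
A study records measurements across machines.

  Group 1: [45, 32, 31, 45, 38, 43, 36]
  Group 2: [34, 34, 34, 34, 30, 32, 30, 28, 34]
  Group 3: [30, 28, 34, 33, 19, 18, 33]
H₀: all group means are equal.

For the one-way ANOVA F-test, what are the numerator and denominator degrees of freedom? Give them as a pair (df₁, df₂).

degrees of freedom = [2, 20]

k = 3 groups, N = 23 total
df = (k−1, N−k) = (3−1, 23−3) = (2, 20)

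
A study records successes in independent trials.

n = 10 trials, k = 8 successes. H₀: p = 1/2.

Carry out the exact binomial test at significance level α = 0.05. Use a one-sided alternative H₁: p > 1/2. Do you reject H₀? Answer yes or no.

Exact binomial: n=10, k=8, p₀=1/2=0.5000
P(X≥8) from Σ C(n,i)·p₀^i·(1−p₀)^(n−i)
p-value (one-sided, H₁ greater) = 0.05469
At α=0.05: p ≥ α → fail to reject H₀

reject H₀: no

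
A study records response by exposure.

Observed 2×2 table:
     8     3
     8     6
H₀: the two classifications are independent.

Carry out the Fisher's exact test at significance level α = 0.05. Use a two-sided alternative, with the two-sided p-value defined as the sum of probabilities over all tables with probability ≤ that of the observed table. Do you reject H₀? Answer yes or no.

reject H₀: no

Margins: r₁=11, r₂=14, c₁=16, c₂=9, n=25
p_obs = C(11,8)·C(14,8)/C(25,16); sum pmf over tables with pmf ≤ p_obs
p-value (two-sided) = 0.67662
At α=0.05: p ≥ α → fail to reject H₀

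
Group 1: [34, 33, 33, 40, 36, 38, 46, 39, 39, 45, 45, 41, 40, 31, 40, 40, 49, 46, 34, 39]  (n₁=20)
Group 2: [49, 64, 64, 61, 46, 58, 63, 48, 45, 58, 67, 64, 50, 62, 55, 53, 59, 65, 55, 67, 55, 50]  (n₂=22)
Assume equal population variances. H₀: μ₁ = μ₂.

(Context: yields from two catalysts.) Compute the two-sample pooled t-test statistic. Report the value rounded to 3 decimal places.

x̄₁=39.400, s₁=4.978, n₁=20
x̄₂=57.182, s₂=7.001, n₂=22
s_p² = [19·4.978² + 21·7.001²]/40 = 37.5018
SE = √(s_p²·(1/20+1/22)) = 1.8920
t = (39.400−57.182)/1.8920 = -9.3984
df = 40

test statistic = -9.398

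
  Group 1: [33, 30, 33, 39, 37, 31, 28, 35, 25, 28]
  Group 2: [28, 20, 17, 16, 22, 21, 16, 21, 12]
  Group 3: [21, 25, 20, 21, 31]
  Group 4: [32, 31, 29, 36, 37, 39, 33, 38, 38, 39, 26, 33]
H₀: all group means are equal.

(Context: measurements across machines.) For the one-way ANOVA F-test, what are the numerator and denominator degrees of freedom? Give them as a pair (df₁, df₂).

degrees of freedom = [3, 32]

k = 4 groups, N = 36 total
df = (k−1, N−k) = (4−1, 36−4) = (3, 32)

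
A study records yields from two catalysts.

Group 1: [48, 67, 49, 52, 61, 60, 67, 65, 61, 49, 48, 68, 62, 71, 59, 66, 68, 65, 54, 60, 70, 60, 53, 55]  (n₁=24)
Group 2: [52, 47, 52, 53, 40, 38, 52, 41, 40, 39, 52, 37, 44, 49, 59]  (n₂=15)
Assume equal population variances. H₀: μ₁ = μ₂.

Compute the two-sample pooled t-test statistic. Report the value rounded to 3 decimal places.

x̄₁=59.917, s₁=7.354, n₁=24
x̄₂=46.333, s₂=6.894, n₂=15
s_p² = [23·7.354² + 14·6.894²]/37 = 51.5991
SE = √(s_p²·(1/24+1/15)) = 2.3643
t = (59.917−46.333)/2.3643 = 5.7452
df = 37

test statistic = 5.745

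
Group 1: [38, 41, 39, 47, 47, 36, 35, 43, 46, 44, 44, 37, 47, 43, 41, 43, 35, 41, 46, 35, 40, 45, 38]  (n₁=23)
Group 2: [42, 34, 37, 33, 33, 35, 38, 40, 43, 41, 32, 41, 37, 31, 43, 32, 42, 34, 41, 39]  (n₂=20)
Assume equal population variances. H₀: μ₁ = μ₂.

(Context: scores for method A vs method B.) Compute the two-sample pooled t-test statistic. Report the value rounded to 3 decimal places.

x̄₁=41.348, s₁=4.119, n₁=23
x̄₂=37.400, s₂=4.109, n₂=20
s_p² = [22·4.119² + 19·4.109²]/41 = 16.9273
SE = √(s_p²·(1/23+1/20)) = 1.2579
t = (41.348−37.400)/1.2579 = 3.1384
df = 41

test statistic = 3.138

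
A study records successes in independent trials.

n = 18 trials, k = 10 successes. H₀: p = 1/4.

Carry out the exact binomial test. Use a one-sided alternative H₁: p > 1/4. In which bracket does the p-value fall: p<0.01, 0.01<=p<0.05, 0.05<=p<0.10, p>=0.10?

p-value bracket: p<0.01

Exact binomial: n=18, k=10, p₀=1/4=0.2500
P(X≥10) from Σ C(n,i)·p₀^i·(1−p₀)^(n−i)
p-value (one-sided, H₁ greater) = 0.00542
→ bracket: p<0.01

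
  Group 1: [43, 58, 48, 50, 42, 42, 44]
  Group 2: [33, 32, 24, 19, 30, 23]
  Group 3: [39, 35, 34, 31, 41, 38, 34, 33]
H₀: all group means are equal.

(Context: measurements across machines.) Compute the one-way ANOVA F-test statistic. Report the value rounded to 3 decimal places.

Group means [46.71, 26.83, 35.62], grand mean 36.810
SSB = Σnᵢ(x̄ᵢ−x̄)² = 1295.101; SSW = ΣΣ(x−x̄ᵢ)² = 444.137
MSB = 1295.101/2 = 647.5506; MSW = 444.137/18 = 24.6743
F = MSB/MSW = 26.2440
df = (2, 18)

test statistic = 26.244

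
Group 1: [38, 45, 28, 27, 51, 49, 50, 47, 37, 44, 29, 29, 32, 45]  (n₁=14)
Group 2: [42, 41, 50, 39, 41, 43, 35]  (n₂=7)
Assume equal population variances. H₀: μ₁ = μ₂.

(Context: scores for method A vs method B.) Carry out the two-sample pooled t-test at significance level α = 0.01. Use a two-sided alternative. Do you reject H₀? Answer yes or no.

reject H₀: no

x̄₁=39.357, s₁=8.958, n₁=14
x̄₂=41.571, s₂=4.541, n₂=7
s_p² = [13·8.958² + 6·4.541²]/19 = 61.4173
SE = √(s_p²·(1/14+1/7)) = 3.6278
t = (39.357−41.571)/3.6278 = -0.6104
df = 19
p-value (two-sided) = 0.54885
At α=0.01: p ≥ α → fail to reject H₀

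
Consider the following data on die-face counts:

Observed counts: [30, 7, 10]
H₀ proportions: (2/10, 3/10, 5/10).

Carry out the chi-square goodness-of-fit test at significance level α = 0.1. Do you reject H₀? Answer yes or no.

reject H₀: yes

n = 47; E_i = n·p_i = [9.40, 14.10, 23.50]
χ² = (30−9.40)²/9.40 + (7−14.10)²/14.10 + (10−23.50)²/23.50 = 56.4752
df = 2
p-value (upper-tail) = 0.00000
At α=0.1: p < α → reject H₀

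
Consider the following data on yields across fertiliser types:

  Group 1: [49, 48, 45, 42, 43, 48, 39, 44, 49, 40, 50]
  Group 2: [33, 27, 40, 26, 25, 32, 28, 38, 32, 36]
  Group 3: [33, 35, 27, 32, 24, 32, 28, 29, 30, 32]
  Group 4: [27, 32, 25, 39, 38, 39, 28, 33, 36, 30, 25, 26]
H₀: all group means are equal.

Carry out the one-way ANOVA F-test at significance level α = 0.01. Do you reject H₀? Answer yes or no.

Group means [45.18, 31.70, 30.20, 31.50], grand mean 34.744
SSB = Σnᵢ(x̄ᵢ−x̄)² = 1623.850; SSW = ΣΣ(x−x̄ᵢ)² = 814.336
MSB = 1623.850/3 = 541.2832; MSW = 814.336/39 = 20.8804
F = MSB/MSW = 25.9230
df = (3, 39)
p-value (upper-tail) = 0.00000
At α=0.01: p < α → reject H₀

reject H₀: yes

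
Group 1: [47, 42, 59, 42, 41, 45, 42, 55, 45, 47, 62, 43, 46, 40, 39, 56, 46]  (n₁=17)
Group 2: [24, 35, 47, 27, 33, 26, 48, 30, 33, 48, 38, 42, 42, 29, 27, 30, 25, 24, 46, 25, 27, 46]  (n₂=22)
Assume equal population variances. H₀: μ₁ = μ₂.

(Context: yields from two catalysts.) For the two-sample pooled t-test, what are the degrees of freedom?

degrees of freedom = 37

df = n₁ + n₂ − 2 = 17 + 22 − 2 = 37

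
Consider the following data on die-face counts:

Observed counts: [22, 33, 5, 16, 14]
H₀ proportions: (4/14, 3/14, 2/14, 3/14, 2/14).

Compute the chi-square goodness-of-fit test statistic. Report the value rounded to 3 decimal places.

n = 90; E_i = n·p_i = [25.71, 19.29, 12.86, 19.29, 12.86]
χ² = (22−25.71)²/25.71 + (33−19.29)²/19.29 + (5−12.86)²/12.86 + (16−19.29)²/19.29 + (14−12.86)²/12.86 = 15.7519
df = 4

test statistic = 15.752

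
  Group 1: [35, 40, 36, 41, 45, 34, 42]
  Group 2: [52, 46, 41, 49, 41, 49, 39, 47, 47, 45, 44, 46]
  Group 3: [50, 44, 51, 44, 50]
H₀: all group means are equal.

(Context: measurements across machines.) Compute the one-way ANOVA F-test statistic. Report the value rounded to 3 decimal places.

test statistic = 9.409

Group means [39.00, 45.50, 47.80], grand mean 44.083
SSB = Σnᵢ(x̄ᵢ−x̄)² = 274.033; SSW = ΣΣ(x−x̄ᵢ)² = 305.800
MSB = 274.033/2 = 137.0167; MSW = 305.800/21 = 14.5619
F = MSB/MSW = 9.4093
df = (2, 21)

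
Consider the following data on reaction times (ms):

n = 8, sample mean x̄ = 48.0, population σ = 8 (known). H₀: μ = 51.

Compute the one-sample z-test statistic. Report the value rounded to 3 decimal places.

SE = σ/√n = 8/√8 = 2.8284
z = (x̄−μ₀)/SE = (48.0−51)/2.8284 = -1.0607

test statistic = -1.061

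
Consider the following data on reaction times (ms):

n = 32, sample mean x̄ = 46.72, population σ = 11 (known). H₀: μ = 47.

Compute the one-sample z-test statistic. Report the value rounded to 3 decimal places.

test statistic = -0.144

SE = σ/√n = 11/√32 = 1.9445
z = (x̄−μ₀)/SE = (46.72−47)/1.9445 = -0.1440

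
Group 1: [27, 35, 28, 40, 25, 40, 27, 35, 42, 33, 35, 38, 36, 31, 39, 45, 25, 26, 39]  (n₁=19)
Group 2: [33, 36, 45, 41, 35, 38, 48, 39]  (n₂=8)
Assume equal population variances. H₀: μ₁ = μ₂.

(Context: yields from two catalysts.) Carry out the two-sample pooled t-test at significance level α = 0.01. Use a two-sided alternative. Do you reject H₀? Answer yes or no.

x̄₁=34.000, s₁=6.236, n₁=19
x̄₂=39.375, s₂=5.097, n₂=8
s_p² = [18·6.236² + 7·5.097²]/25 = 35.2750
SE = √(s_p²·(1/19+1/8)) = 2.5032
t = (34.000−39.375)/2.5032 = -2.1473
df = 25
p-value (two-sided) = 0.04166
At α=0.01: p ≥ α → fail to reject H₀

reject H₀: no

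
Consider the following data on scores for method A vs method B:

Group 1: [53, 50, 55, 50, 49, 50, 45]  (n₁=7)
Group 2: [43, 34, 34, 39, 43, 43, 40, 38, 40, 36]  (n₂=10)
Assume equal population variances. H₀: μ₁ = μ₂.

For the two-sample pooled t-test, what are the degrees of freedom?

degrees of freedom = 15

df = n₁ + n₂ − 2 = 7 + 10 − 2 = 15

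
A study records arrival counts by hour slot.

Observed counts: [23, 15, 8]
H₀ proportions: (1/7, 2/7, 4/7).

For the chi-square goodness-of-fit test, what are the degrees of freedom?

df = k − 1 = 3 − 1 = 2

degrees of freedom = 2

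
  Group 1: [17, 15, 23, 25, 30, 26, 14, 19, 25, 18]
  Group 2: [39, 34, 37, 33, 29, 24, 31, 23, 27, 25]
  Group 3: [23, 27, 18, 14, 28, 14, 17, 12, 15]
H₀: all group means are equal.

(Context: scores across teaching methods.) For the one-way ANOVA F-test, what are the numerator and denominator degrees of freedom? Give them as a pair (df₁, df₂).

k = 3 groups, N = 29 total
df = (k−1, N−k) = (3−1, 29−3) = (2, 26)

degrees of freedom = [2, 26]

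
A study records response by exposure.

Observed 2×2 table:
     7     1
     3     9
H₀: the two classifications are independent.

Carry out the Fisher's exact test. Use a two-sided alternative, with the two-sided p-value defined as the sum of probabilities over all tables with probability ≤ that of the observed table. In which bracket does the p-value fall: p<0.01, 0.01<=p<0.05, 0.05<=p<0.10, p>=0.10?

p-value bracket: 0.01<=p<0.05

Margins: r₁=8, r₂=12, c₁=10, c₂=10, n=20
p_obs = C(8,7)·C(12,3)/C(20,10); sum pmf over tables with pmf ≤ p_obs
p-value (two-sided) = 0.01977
→ bracket: 0.01<=p<0.05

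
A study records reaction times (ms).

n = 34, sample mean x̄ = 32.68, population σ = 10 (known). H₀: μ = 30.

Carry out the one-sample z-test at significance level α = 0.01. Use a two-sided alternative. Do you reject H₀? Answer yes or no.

SE = σ/√n = 10/√34 = 1.7150
z = (x̄−μ₀)/SE = (32.68−30)/1.7150 = 1.5627
p-value (two-sided) = 0.11812
At α=0.01: p ≥ α → fail to reject H₀

reject H₀: no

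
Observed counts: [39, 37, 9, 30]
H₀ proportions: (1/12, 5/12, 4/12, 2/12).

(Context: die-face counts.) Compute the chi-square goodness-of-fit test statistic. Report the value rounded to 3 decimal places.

n = 115; E_i = n·p_i = [9.58, 47.92, 38.33, 19.17]
χ² = (39−9.58)²/9.58 + (37−47.92)²/47.92 + (9−38.33)²/38.33 + (30−19.17)²/19.17 = 121.3530
df = 3

test statistic = 121.353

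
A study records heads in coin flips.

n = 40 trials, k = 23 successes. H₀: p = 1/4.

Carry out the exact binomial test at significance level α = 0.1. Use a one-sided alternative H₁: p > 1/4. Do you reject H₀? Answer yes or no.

Exact binomial: n=40, k=23, p₀=1/4=0.2500
P(X≥23) from Σ C(n,i)·p₀^i·(1−p₀)^(n−i)
p-value (one-sided, H₁ greater) = 0.00001
At α=0.1: p < α → reject H₀

reject H₀: yes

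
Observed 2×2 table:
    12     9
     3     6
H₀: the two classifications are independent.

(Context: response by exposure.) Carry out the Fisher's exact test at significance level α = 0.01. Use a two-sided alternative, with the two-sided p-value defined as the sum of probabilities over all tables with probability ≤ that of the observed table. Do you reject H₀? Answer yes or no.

reject H₀: no

Margins: r₁=21, r₂=9, c₁=15, c₂=15, n=30
p_obs = C(21,12)·C(9,3)/C(30,15); sum pmf over tables with pmf ≤ p_obs
p-value (two-sided) = 0.42699
At α=0.01: p ≥ α → fail to reject H₀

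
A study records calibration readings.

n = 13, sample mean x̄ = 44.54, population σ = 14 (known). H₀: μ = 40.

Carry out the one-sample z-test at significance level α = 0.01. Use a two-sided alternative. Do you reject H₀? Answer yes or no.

SE = σ/√n = 14/√13 = 3.8829
z = (x̄−μ₀)/SE = (44.54−40)/3.8829 = 1.1692
p-value (two-sided) = 0.24231
At α=0.01: p ≥ α → fail to reject H₀

reject H₀: no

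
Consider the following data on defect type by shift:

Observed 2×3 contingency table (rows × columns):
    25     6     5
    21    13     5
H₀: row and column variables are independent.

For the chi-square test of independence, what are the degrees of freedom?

df = (r−1)(c−1) = (2−1)·(3−1) = 2

degrees of freedom = 2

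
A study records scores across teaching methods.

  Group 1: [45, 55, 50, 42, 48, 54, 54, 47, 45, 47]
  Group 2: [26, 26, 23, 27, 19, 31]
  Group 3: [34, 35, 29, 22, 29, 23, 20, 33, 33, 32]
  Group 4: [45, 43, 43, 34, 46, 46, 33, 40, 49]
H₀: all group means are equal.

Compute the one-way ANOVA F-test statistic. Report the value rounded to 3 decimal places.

test statistic = 41.206

Group means [48.70, 25.33, 29.00, 42.11], grand mean 37.371
SSB = Σnᵢ(x̄ᵢ−x̄)² = 3055.849; SSW = ΣΣ(x−x̄ᵢ)² = 766.322
MSB = 3055.849/3 = 1018.6164; MSW = 766.322/31 = 24.7201
F = MSB/MSW = 41.2060
df = (3, 31)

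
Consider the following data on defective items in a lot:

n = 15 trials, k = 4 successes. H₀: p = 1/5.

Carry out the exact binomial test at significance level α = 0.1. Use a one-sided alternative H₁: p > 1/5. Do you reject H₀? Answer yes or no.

Exact binomial: n=15, k=4, p₀=1/5=0.2000
P(X≥4) from Σ C(n,i)·p₀^i·(1−p₀)^(n−i)
p-value (one-sided, H₁ greater) = 0.35184
At α=0.1: p ≥ α → fail to reject H₀

reject H₀: no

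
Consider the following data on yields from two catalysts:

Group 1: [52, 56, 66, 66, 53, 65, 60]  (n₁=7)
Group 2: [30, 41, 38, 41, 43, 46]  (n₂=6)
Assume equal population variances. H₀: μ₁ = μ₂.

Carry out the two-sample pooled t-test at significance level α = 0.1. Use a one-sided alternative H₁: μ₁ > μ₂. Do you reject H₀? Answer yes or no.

x̄₁=59.714, s₁=6.130, n₁=7
x̄₂=39.833, s₂=5.492, n₂=6
s_p² = [6·6.130² + 5·5.492²]/11 = 34.2056
SE = √(s_p²·(1/7+1/6)) = 3.2538
t = (59.714−39.833)/3.2538 = 6.1100
df = 11
p-value (one-sided, H₁ greater) = 0.00004
At α=0.1: p < α → reject H₀

reject H₀: yes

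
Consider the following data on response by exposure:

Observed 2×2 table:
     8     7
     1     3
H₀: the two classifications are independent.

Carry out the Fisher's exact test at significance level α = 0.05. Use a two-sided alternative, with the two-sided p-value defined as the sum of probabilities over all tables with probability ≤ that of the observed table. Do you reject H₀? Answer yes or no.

reject H₀: no

Margins: r₁=15, r₂=4, c₁=9, c₂=10, n=19
p_obs = C(15,8)·C(4,1)/C(19,9); sum pmf over tables with pmf ≤ p_obs
p-value (two-sided) = 0.58204
At α=0.05: p ≥ α → fail to reject H₀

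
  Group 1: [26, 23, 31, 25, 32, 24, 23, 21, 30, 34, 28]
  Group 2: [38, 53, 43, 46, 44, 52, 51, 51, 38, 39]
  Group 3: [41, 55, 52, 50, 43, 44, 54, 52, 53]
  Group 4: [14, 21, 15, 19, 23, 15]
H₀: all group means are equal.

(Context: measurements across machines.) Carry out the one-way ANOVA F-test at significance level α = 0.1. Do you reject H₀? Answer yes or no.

reject H₀: yes

Group means [27.00, 45.50, 49.33, 17.83], grand mean 36.194
SSB = Σnᵢ(x̄ᵢ−x̄)² = 5372.306; SSW = ΣΣ(x−x̄ᵢ)² = 793.333
MSB = 5372.306/3 = 1790.7685; MSW = 793.333/32 = 24.7917
F = MSB/MSW = 72.2327
df = (3, 32)
p-value (upper-tail) = 0.00000
At α=0.1: p < α → reject H₀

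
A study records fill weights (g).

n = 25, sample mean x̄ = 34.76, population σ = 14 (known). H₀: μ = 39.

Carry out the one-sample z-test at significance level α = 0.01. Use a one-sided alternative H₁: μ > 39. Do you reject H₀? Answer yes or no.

reject H₀: no

SE = σ/√n = 14/√25 = 2.8000
z = (x̄−μ₀)/SE = (34.76−39)/2.8000 = -1.5143
p-value (one-sided, H₁ greater) = 0.93502
At α=0.01: p ≥ α → fail to reject H₀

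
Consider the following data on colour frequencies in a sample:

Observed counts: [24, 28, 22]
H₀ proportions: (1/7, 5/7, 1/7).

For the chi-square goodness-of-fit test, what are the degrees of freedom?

degrees of freedom = 2

df = k − 1 = 3 − 1 = 2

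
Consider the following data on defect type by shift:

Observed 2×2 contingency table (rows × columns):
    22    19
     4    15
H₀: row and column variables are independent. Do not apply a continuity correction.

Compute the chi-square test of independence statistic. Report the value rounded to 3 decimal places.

test statistic = 5.621

Row totals [41, 19], col totals [26, 34], n=60
χ² = (22−17.77)²/17.77 + (19−23.23)²/23.23 + (4−8.23)²/8.23 + (15−10.77)²/10.77 = 5.6212
df = 1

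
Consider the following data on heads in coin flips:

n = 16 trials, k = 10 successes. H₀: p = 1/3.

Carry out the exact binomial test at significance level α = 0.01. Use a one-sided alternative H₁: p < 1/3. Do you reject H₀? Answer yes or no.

Exact binomial: n=16, k=10, p₀=1/3=0.3333
P(X≤10) from Σ C(n,i)·p₀^i·(1−p₀)^(n−i)
p-value (one-sided, H₁ less) = 0.99596
At α=0.01: p ≥ α → fail to reject H₀

reject H₀: no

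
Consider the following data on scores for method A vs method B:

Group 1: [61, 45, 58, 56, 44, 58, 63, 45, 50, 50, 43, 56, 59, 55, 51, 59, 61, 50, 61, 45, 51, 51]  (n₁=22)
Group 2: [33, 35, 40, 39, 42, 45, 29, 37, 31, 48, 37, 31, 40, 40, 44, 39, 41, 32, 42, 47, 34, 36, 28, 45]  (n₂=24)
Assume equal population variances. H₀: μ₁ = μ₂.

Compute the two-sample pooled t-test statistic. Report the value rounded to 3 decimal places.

test statistic = 8.545

x̄₁=53.273, s₁=6.348, n₁=22
x̄₂=38.125, s₂=5.675, n₂=24
s_p² = [21·6.348² + 23·5.675²]/44 = 36.0679
SE = √(s_p²·(1/22+1/24)) = 1.7726
t = (53.273−38.125)/1.7726 = 8.5453
df = 44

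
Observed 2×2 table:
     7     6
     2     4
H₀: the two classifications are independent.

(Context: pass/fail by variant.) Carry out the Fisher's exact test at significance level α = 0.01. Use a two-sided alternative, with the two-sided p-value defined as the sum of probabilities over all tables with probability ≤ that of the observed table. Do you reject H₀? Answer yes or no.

Margins: r₁=13, r₂=6, c₁=9, c₂=10, n=19
p_obs = C(13,7)·C(6,2)/C(19,9); sum pmf over tables with pmf ≤ p_obs
p-value (two-sided) = 0.62848
At α=0.01: p ≥ α → fail to reject H₀

reject H₀: no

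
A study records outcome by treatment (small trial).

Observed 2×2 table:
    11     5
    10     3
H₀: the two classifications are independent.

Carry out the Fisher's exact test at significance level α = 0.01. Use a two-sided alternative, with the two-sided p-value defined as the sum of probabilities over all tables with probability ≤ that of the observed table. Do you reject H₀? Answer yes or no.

Margins: r₁=16, r₂=13, c₁=21, c₂=8, n=29
p_obs = C(16,11)·C(13,10)/C(29,21); sum pmf over tables with pmf ≤ p_obs
p-value (two-sided) = 0.69682
At α=0.01: p ≥ α → fail to reject H₀

reject H₀: no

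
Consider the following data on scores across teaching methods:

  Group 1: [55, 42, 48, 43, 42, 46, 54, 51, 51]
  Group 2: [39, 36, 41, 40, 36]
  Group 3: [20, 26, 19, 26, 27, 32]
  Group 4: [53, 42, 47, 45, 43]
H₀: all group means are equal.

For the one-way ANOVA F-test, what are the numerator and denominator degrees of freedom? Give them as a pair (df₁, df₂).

degrees of freedom = [3, 21]

k = 4 groups, N = 25 total
df = (k−1, N−k) = (4−1, 25−4) = (3, 21)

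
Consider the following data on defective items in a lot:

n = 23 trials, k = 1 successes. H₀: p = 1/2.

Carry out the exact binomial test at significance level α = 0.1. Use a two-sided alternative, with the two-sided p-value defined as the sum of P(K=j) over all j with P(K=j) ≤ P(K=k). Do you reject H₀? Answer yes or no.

reject H₀: yes

Exact binomial: n=23, k=1, p₀=1/2=0.5000
P(X=j) = C(n,j)·p₀^j·(1−p₀)^(n−j); p = Σ P(X=j) over j with P(X=j) ≤ P(X=1)
p-value (two-sided) = 0.00001
At α=0.1: p < α → reject H₀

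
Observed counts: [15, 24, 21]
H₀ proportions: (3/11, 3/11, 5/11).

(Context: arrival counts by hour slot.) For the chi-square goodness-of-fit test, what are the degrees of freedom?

degrees of freedom = 2

df = k − 1 = 3 − 1 = 2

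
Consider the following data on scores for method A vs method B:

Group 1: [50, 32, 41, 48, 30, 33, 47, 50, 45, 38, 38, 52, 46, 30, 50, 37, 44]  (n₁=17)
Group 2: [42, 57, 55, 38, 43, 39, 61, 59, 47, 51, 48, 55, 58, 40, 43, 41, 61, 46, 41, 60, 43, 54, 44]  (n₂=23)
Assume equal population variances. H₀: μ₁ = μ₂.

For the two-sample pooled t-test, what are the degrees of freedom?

degrees of freedom = 38

df = n₁ + n₂ − 2 = 17 + 23 − 2 = 38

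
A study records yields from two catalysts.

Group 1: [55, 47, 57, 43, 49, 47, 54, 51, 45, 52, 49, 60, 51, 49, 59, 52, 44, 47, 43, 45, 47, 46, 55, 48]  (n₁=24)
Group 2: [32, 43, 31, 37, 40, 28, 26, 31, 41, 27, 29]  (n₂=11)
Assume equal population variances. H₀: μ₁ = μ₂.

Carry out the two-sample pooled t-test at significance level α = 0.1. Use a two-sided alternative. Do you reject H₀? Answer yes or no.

reject H₀: yes

x̄₁=49.792, s₁=4.881, n₁=24
x̄₂=33.182, s₂=6.030, n₂=11
s_p² = [23·4.881² + 10·6.030²]/33 = 27.6241
SE = √(s_p²·(1/24+1/11)) = 1.9137
t = (49.792−33.182)/1.9137 = 8.6794
df = 33
p-value (two-sided) = 0.00000
At α=0.1: p < α → reject H₀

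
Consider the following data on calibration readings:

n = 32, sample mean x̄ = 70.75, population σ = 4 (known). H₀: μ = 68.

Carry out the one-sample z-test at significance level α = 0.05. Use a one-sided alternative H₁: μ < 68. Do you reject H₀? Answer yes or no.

reject H₀: no

SE = σ/√n = 4/√32 = 0.7071
z = (x̄−μ₀)/SE = (70.75−68)/0.7071 = 3.8891
p-value (one-sided, H₁ less) = 0.99995
At α=0.05: p ≥ α → fail to reject H₀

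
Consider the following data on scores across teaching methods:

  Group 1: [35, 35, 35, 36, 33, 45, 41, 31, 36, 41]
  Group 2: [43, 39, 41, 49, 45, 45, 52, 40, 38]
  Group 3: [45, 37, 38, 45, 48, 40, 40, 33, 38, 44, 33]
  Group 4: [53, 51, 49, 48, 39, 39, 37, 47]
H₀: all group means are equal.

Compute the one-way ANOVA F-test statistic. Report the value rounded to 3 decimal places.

test statistic = 5.307

Group means [36.80, 43.56, 40.09, 45.38], grand mean 41.158
SSB = Σnᵢ(x̄ᵢ−x̄)² = 396.446; SSW = ΣΣ(x−x̄ᵢ)² = 846.606
MSB = 396.446/3 = 132.1488; MSW = 846.606/34 = 24.9002
F = MSB/MSW = 5.3071
df = (3, 34)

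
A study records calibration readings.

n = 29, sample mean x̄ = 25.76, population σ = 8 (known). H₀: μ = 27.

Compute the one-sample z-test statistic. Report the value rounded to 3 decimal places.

test statistic = -0.835

SE = σ/√n = 8/√29 = 1.4856
z = (x̄−μ₀)/SE = (25.76−27)/1.4856 = -0.8347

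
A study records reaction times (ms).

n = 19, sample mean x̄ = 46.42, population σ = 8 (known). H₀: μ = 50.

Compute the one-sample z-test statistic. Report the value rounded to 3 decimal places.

SE = σ/√n = 8/√19 = 1.8353
z = (x̄−μ₀)/SE = (46.42−50)/1.8353 = -1.9506

test statistic = -1.951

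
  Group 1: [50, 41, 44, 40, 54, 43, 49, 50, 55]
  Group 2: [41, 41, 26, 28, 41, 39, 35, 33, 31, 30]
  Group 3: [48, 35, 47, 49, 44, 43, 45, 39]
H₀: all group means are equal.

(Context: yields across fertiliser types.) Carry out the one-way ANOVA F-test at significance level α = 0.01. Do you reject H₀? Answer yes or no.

reject H₀: yes

Group means [47.33, 34.50, 43.75], grand mean 41.519
SSB = Σnᵢ(x̄ᵢ−x̄)² = 836.741; SSW = ΣΣ(x−x̄ᵢ)² = 698.000
MSB = 836.741/2 = 418.3704; MSW = 698.000/24 = 29.0833
F = MSB/MSW = 14.3852
df = (2, 24)
p-value (upper-tail) = 0.00008
At α=0.01: p < α → reject H₀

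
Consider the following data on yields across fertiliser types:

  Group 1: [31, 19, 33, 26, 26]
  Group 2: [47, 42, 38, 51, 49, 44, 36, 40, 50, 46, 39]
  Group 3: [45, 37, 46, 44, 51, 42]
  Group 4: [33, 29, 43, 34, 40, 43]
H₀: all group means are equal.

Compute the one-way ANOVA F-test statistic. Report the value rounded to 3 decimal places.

Group means [27.00, 43.82, 44.17, 37.00], grand mean 39.429
SSB = Σnᵢ(x̄ᵢ−x̄)² = 1154.387; SSW = ΣΣ(x−x̄ᵢ)² = 662.470
MSB = 1154.387/3 = 384.7958; MSW = 662.470/24 = 27.6029
F = MSB/MSW = 13.9404
df = (3, 24)

test statistic = 13.940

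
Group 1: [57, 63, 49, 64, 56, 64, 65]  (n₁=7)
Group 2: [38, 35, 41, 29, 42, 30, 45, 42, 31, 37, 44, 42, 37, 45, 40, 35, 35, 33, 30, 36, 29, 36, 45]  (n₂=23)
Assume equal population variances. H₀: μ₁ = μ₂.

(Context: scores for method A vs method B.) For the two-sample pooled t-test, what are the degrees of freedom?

df = n₁ + n₂ − 2 = 7 + 23 − 2 = 28

degrees of freedom = 28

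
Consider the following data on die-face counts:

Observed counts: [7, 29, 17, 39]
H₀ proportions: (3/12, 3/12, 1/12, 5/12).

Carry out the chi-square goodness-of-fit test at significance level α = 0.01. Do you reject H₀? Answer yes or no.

n = 92; E_i = n·p_i = [23.00, 23.00, 7.67, 38.33]
χ² = (7−23.00)²/23.00 + (29−23.00)²/23.00 + (17−7.67)²/7.67 + (39−38.33)²/38.33 = 24.0696
df = 3
p-value (upper-tail) = 0.00002
At α=0.01: p < α → reject H₀

reject H₀: yes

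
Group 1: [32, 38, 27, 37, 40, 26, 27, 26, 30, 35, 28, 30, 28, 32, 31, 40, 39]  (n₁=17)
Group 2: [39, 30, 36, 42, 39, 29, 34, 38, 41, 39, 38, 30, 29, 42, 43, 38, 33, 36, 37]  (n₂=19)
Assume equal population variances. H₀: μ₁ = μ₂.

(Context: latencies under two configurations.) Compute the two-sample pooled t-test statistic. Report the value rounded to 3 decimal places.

test statistic = -2.734

x̄₁=32.118, s₁=5.061, n₁=17
x̄₂=36.474, s₂=4.501, n₂=19
s_p² = [16·5.061² + 18·4.501²]/34 = 22.7795
SE = √(s_p²·(1/17+1/19)) = 1.5934
t = (32.118−36.474)/1.5934 = -2.7338
df = 34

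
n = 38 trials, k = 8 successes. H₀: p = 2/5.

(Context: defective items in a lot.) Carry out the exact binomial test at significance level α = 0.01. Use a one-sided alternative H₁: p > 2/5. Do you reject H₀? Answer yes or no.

Exact binomial: n=38, k=8, p₀=2/5=0.4000
P(X≥8) from Σ C(n,i)·p₀^i·(1−p₀)^(n−i)
p-value (one-sided, H₁ greater) = 0.99605
At α=0.01: p ≥ α → fail to reject H₀

reject H₀: no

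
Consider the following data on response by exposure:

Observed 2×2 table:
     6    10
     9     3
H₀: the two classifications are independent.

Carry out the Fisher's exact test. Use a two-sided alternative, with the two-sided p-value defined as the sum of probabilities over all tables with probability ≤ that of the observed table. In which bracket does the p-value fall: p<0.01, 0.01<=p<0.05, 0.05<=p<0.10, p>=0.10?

p-value bracket: 0.05<=p<0.10

Margins: r₁=16, r₂=12, c₁=15, c₂=13, n=28
p_obs = C(16,6)·C(12,9)/C(28,15); sum pmf over tables with pmf ≤ p_obs
p-value (two-sided) = 0.06707
→ bracket: 0.05<=p<0.10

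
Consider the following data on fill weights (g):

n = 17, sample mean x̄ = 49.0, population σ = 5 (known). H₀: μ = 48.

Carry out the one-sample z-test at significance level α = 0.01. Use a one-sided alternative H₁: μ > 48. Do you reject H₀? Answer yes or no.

SE = σ/√n = 5/√17 = 1.2127
z = (x̄−μ₀)/SE = (49.0−48)/1.2127 = 0.8246
p-value (one-sided, H₁ greater) = 0.20479
At α=0.01: p ≥ α → fail to reject H₀

reject H₀: no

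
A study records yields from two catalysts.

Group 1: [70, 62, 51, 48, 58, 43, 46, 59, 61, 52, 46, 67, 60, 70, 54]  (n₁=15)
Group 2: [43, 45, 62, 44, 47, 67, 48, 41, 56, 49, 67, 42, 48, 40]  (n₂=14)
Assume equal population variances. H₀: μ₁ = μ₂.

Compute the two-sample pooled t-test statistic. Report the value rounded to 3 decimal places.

x̄₁=56.467, s₁=8.774, n₁=15
x̄₂=49.929, s₂=9.327, n₂=14
s_p² = [14·8.774² + 13·9.327²]/27 = 81.8023
SE = √(s_p²·(1/15+1/14)) = 3.3610
t = (56.467−49.929)/3.3610 = 1.9453
df = 27

test statistic = 1.945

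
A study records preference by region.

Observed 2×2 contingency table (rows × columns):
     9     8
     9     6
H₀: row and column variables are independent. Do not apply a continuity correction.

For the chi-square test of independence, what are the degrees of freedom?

degrees of freedom = 1

df = (r−1)(c−1) = (2−1)·(2−1) = 1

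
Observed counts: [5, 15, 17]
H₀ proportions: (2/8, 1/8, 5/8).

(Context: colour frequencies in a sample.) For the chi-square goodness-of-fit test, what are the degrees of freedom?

df = k − 1 = 3 − 1 = 2

degrees of freedom = 2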